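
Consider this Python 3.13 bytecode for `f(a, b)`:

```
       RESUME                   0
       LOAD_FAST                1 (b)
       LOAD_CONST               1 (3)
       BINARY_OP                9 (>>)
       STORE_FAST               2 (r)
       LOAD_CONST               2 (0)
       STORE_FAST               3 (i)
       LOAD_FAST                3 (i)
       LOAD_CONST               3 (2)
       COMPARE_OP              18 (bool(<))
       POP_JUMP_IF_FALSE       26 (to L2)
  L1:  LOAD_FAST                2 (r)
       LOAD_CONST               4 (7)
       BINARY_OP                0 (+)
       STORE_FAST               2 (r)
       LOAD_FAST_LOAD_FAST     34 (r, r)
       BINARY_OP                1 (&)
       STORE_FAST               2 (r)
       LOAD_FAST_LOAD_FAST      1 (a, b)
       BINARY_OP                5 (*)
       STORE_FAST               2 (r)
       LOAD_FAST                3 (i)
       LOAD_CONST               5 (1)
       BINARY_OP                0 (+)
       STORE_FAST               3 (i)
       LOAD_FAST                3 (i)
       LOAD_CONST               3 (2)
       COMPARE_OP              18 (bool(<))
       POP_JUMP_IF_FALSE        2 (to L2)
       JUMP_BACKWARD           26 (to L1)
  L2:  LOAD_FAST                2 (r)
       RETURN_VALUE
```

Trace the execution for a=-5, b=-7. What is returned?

35

LOAD_FAST b → push -7. Stack: [-7]
LOAD_CONST → push 3. Stack: [-7, 3]
BINARY_OP >> → -7 >> 3 = -1. Stack: [-1]
STORE_FAST r → r=-1. Stack: []
LOAD_CONST → push 0. Stack: [0]
STORE_FAST i → i=0. Stack: []
LOAD_FAST i → push 0. Stack: [0]
LOAD_CONST → push 2. Stack: [0, 2]
COMPARE_OP bool(<) → 0 vs 2 = True. Stack: [True]
POP_JUMP_IF_FALSE → pop True; no jump. Stack: []
LOAD_FAST r → push -1. Stack: [-1]
LOAD_CONST → push 7. Stack: [-1, 7]
BINARY_OP + → -1 + 7 = 6. Stack: [6]
STORE_FAST r → r=6. Stack: []
LOAD_FAST_LOAD_FAST r,r → push 6,6. Stack: [6, 6]
BINARY_OP & → 6 & 6 = 6. Stack: [6]
STORE_FAST r → r=6. Stack: []
LOAD_FAST_LOAD_FAST a,b → push -5,-7. Stack: [-5, -7]
BINARY_OP * → -5 * -7 = 35. Stack: [35]
STORE_FAST r → r=35. Stack: []
LOAD_FAST i → push 0. Stack: [0]
LOAD_CONST → push 1. Stack: [0, 1]
BINARY_OP + → 0 + 1 = 1. Stack: [1]
STORE_FAST i → i=1. Stack: []
LOAD_FAST i → push 1. Stack: [1]
LOAD_CONST → push 2. Stack: [1, 2]
COMPARE_OP bool(<) → 1 vs 2 = True. Stack: [True]
POP_JUMP_IF_FALSE → pop True; no jump. Stack: []
LOAD_FAST r → push 35. Stack: [35]
LOAD_CONST → push 7. Stack: [35, 7]
BINARY_OP + → 35 + 7 = 42. Stack: [42]
STORE_FAST r → r=42. Stack: []
LOAD_FAST_LOAD_FAST r,r → push 42,42. Stack: [42, 42]
BINARY_OP & → 42 & 42 = 42. Stack: [42]
STORE_FAST r → r=42. Stack: []
LOAD_FAST_LOAD_FAST a,b → push -5,-7. Stack: [-5, -7]
BINARY_OP * → -5 * -7 = 35. Stack: [35]
STORE_FAST r → r=35. Stack: []
LOAD_FAST i → push 1. Stack: [1]
LOAD_CONST → push 1. Stack: [1, 1]
BINARY_OP + → 1 + 1 = 2. Stack: [2]
STORE_FAST i → i=2. Stack: []
LOAD_FAST i → push 2. Stack: [2]
LOAD_CONST → push 2. Stack: [2, 2]
COMPARE_OP bool(<) → 2 vs 2 = False. Stack: [False]
POP_JUMP_IF_FALSE → pop False; jump. Stack: []
LOAD_FAST r → push 35. Stack: [35]
RETURN_VALUE → return 35.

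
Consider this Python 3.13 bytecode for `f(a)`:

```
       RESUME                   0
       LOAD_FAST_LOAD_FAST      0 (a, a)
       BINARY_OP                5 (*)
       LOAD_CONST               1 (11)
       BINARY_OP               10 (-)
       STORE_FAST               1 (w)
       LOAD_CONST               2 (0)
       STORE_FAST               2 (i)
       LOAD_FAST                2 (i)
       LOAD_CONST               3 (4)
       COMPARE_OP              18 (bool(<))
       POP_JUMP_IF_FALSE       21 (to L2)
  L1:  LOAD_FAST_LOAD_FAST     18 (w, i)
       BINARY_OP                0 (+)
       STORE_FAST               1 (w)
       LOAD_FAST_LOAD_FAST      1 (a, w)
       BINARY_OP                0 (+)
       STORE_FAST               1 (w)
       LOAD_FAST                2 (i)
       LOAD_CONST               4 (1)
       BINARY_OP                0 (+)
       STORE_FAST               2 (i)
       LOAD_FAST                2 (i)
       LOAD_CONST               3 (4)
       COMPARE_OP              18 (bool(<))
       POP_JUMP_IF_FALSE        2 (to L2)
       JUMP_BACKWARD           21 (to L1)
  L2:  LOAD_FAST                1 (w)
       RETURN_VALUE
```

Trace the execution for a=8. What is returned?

LOAD_FAST_LOAD_FAST a,a → push 8,8
BINARY_OP * → 8 * 8 = 64
LOAD_CONST → push 11
BINARY_OP - → 64 - 11 = 53
STORE_FAST w → w=53
LOAD_CONST → push 0
STORE_FAST i → i=0
LOAD_FAST i → push 0
LOAD_CONST → push 4
COMPARE_OP bool(<) → 0 vs 4 = True
POP_JUMP_IF_FALSE → pop True; no jump
LOAD_FAST_LOAD_FAST w,i → push 53,0
BINARY_OP + → 53 + 0 = 53
STORE_FAST w → w=53
LOAD_FAST_LOAD_FAST a,w → push 8,53
BINARY_OP + → 8 + 53 = 61
STORE_FAST w → w=61
LOAD_FAST i → push 0
LOAD_CONST → push 1
BINARY_OP + → 0 + 1 = 1
STORE_FAST i → i=1
LOAD_FAST i → push 1
LOAD_CONST → push 4
COMPARE_OP bool(<) → 1 vs 4 = True
POP_JUMP_IF_FALSE → pop True; no jump
LOAD_FAST_LOAD_FAST w,i → push 61,1
BINARY_OP + → 61 + 1 = 62
STORE_FAST w → w=62
LOAD_FAST_LOAD_FAST a,w → push 8,62
BINARY_OP + → 8 + 62 = 70
STORE_FAST w → w=70
LOAD_FAST i → push 1
LOAD_CONST → push 1
BINARY_OP + → 1 + 1 = 2
STORE_FAST i → i=2
LOAD_FAST i → push 2
LOAD_CONST → push 4
COMPARE_OP bool(<) → 2 vs 4 = True
POP_JUMP_IF_FALSE → pop True; no jump
LOAD_FAST_LOAD_FAST w,i → push 70,2
BINARY_OP + → 70 + 2 = 72
STORE_FAST w → w=72
LOAD_FAST_LOAD_FAST a,w → push 8,72
BINARY_OP + → 8 + 72 = 80
STORE_FAST w → w=80
LOAD_FAST i → push 2
LOAD_CONST → push 1
BINARY_OP + → 2 + 1 = 3
STORE_FAST i → i=3
LOAD_FAST i → push 3
LOAD_CONST → push 4
COMPARE_OP bool(<) → 3 vs 4 = True
POP_JUMP_IF_FALSE → pop True; no jump
LOAD_FAST_LOAD_FAST w,i → push 80,3
BINARY_OP + → 80 + 3 = 83
STORE_FAST w → w=83
LOAD_FAST_LOAD_FAST a,w → push 8,83
BINARY_OP + → 8 + 83 = 91
STORE_FAST w → w=91
LOAD_FAST i → push 3
LOAD_CONST → push 1
BINARY_OP + → 3 + 1 = 4
STORE_FAST i → i=4
LOAD_FAST i → push 4
LOAD_CONST → push 4
COMPARE_OP bool(<) → 4 vs 4 = False
POP_JUMP_IF_FALSE → pop False; jump
LOAD_FAST w → push 91
RETURN_VALUE → return 91.

91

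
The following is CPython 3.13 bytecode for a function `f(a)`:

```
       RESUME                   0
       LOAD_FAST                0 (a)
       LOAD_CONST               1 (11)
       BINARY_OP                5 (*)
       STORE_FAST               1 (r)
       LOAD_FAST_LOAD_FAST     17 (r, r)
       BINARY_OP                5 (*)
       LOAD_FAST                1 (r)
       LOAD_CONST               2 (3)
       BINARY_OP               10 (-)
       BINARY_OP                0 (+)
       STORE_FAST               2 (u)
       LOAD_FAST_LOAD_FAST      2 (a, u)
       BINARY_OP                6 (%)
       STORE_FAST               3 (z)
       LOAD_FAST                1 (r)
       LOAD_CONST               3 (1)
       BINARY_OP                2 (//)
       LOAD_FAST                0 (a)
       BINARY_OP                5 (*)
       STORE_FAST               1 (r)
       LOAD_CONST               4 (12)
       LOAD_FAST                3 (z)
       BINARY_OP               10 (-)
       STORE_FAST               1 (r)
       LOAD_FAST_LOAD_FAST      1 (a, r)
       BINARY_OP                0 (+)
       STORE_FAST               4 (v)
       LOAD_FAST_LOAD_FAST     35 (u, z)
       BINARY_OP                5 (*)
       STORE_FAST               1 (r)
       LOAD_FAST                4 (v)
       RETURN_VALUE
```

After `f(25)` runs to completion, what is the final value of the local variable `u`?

LOAD_FAST a → push 25. Stack: [25]
LOAD_CONST → push 11. Stack: [25, 11]
BINARY_OP * → 25 * 11 = 275. Stack: [275]
STORE_FAST r → r=275. Stack: []
LOAD_FAST_LOAD_FAST r,r → push 275,275. Stack: [275, 275]
BINARY_OP * → 275 * 275 = 75625. Stack: [75625]
LOAD_FAST r → push 275. Stack: [75625, 275]
LOAD_CONST → push 3. Stack: [75625, 275, 3]
BINARY_OP - → 275 - 3 = 272. Stack: [75625, 272]
BINARY_OP + → 75625 + 272 = 75897. Stack: [75897]
STORE_FAST u → u=75897. Stack: []
LOAD_FAST_LOAD_FAST a,u → push 25,75897. Stack: [25, 75897]
BINARY_OP % → 25 % 75897 = 25. Stack: [25]
STORE_FAST z → z=25. Stack: []
LOAD_FAST r → push 275. Stack: [275]
LOAD_CONST → push 1. Stack: [275, 1]
BINARY_OP // → 275 // 1 = 275. Stack: [275]
LOAD_FAST a → push 25. Stack: [275, 25]
BINARY_OP * → 275 * 25 = 6875. Stack: [6875]
STORE_FAST r → r=6875. Stack: []
LOAD_CONST → push 12. Stack: [12]
LOAD_FAST z → push 25. Stack: [12, 25]
BINARY_OP - → 12 - 25 = -13. Stack: [-13]
STORE_FAST r → r=-13. Stack: []
LOAD_FAST_LOAD_FAST a,r → push 25,-13. Stack: [25, -13]
BINARY_OP + → 25 + -13 = 12. Stack: [12]
STORE_FAST v → v=12. Stack: []
LOAD_FAST_LOAD_FAST u,z → push 75897,25. Stack: [75897, 25]
BINARY_OP * → 75897 * 25 = 1897425. Stack: [1897425]
STORE_FAST r → r=1897425. Stack: []
LOAD_FAST v → push 12. Stack: [12]
RETURN_VALUE → return 12.

75897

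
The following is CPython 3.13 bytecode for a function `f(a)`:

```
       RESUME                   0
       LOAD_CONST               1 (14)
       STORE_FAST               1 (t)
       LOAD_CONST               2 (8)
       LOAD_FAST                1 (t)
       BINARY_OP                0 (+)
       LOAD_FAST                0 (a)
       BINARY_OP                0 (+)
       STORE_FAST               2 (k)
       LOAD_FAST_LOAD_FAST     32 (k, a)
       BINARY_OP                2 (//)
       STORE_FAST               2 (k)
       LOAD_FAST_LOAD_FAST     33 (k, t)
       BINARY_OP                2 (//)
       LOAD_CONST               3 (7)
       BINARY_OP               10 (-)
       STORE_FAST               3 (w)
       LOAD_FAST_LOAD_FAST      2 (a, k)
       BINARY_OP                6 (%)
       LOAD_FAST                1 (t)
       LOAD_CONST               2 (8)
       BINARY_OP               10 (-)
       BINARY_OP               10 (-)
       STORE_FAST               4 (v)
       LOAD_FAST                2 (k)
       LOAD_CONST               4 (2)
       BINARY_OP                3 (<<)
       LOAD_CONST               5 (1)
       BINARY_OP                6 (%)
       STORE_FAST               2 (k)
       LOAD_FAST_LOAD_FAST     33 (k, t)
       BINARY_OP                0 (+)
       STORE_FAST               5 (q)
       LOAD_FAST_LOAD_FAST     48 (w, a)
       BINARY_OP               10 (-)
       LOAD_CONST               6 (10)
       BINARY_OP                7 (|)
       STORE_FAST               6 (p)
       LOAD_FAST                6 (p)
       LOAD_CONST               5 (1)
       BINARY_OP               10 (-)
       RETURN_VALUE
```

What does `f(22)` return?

LOAD_CONST → push 14. Stack: [14]
STORE_FAST t → t=14. Stack: []
LOAD_CONST → push 8. Stack: [8]
LOAD_FAST t → push 14. Stack: [8, 14]
BINARY_OP + → 8 + 14 = 22. Stack: [22]
LOAD_FAST a → push 22. Stack: [22, 22]
BINARY_OP + → 22 + 22 = 44. Stack: [44]
STORE_FAST k → k=44. Stack: []
LOAD_FAST_LOAD_FAST k,a → push 44,22. Stack: [44, 22]
BINARY_OP // → 44 // 22 = 2. Stack: [2]
STORE_FAST k → k=2. Stack: []
LOAD_FAST_LOAD_FAST k,t → push 2,14. Stack: [2, 14]
BINARY_OP // → 2 // 14 = 0. Stack: [0]
LOAD_CONST → push 7. Stack: [0, 7]
BINARY_OP - → 0 - 7 = -7. Stack: [-7]
STORE_FAST w → w=-7. Stack: []
LOAD_FAST_LOAD_FAST a,k → push 22,2. Stack: [22, 2]
BINARY_OP % → 22 % 2 = 0. Stack: [0]
LOAD_FAST t → push 14. Stack: [0, 14]
LOAD_CONST → push 8. Stack: [0, 14, 8]
BINARY_OP - → 14 - 8 = 6. Stack: [0, 6]
BINARY_OP - → 0 - 6 = -6. Stack: [-6]
STORE_FAST v → v=-6. Stack: []
LOAD_FAST k → push 2. Stack: [2]
LOAD_CONST → push 2. Stack: [2, 2]
BINARY_OP << → 2 << 2 = 8. Stack: [8]
LOAD_CONST → push 1. Stack: [8, 1]
BINARY_OP % → 8 % 1 = 0. Stack: [0]
STORE_FAST k → k=0. Stack: []
LOAD_FAST_LOAD_FAST k,t → push 0,14. Stack: [0, 14]
BINARY_OP + → 0 + 14 = 14. Stack: [14]
STORE_FAST q → q=14. Stack: []
LOAD_FAST_LOAD_FAST w,a → push -7,22. Stack: [-7, 22]
BINARY_OP - → -7 - 22 = -29. Stack: [-29]
LOAD_CONST → push 10. Stack: [-29, 10]
BINARY_OP | → -29 | 10 = -21. Stack: [-21]
STORE_FAST p → p=-21. Stack: []
LOAD_FAST p → push -21. Stack: [-21]
LOAD_CONST → push 1. Stack: [-21, 1]
BINARY_OP - → -21 - 1 = -22. Stack: [-22]
RETURN_VALUE → return -22.

-22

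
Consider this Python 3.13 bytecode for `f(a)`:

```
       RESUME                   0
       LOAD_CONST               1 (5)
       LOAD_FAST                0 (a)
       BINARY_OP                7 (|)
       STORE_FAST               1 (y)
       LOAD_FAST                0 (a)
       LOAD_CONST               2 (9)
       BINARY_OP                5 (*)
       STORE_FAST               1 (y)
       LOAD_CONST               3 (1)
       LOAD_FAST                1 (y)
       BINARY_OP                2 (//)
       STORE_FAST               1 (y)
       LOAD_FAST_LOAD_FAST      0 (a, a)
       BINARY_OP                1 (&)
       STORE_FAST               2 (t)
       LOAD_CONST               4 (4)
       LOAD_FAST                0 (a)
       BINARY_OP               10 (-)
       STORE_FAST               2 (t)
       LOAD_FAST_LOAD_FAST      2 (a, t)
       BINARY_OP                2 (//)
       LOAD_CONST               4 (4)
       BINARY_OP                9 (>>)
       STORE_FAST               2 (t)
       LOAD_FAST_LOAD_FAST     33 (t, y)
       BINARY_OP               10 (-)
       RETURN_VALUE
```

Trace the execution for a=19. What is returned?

-1

LOAD_CONST → push 5. Stack: [5]
LOAD_FAST a → push 19. Stack: [5, 19]
BINARY_OP | → 5 | 19 = 23. Stack: [23]
STORE_FAST y → y=23. Stack: []
LOAD_FAST a → push 19. Stack: [19]
LOAD_CONST → push 9. Stack: [19, 9]
BINARY_OP * → 19 * 9 = 171. Stack: [171]
STORE_FAST y → y=171. Stack: []
LOAD_CONST → push 1. Stack: [1]
LOAD_FAST y → push 171. Stack: [1, 171]
BINARY_OP // → 1 // 171 = 0. Stack: [0]
STORE_FAST y → y=0. Stack: []
LOAD_FAST_LOAD_FAST a,a → push 19,19. Stack: [19, 19]
BINARY_OP & → 19 & 19 = 19. Stack: [19]
STORE_FAST t → t=19. Stack: []
LOAD_CONST → push 4. Stack: [4]
LOAD_FAST a → push 19. Stack: [4, 19]
BINARY_OP - → 4 - 19 = -15. Stack: [-15]
STORE_FAST t → t=-15. Stack: []
LOAD_FAST_LOAD_FAST a,t → push 19,-15. Stack: [19, -15]
BINARY_OP // → 19 // -15 = -2. Stack: [-2]
LOAD_CONST → push 4. Stack: [-2, 4]
BINARY_OP >> → -2 >> 4 = -1. Stack: [-1]
STORE_FAST t → t=-1. Stack: []
LOAD_FAST_LOAD_FAST t,y → push -1,0. Stack: [-1, 0]
BINARY_OP - → -1 - 0 = -1. Stack: [-1]
RETURN_VALUE → return -1.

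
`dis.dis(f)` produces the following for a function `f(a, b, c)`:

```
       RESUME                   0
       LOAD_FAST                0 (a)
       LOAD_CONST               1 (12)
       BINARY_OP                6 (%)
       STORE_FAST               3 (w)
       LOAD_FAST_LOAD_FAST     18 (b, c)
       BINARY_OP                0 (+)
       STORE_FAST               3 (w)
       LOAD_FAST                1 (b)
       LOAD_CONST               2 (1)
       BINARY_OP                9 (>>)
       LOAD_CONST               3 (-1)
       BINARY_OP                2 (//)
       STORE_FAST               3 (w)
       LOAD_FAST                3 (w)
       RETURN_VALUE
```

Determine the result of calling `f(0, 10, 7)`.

LOAD_FAST a → push 0. Stack: [0]
LOAD_CONST → push 12. Stack: [0, 12]
BINARY_OP % → 0 % 12 = 0. Stack: [0]
STORE_FAST w → w=0. Stack: []
LOAD_FAST_LOAD_FAST b,c → push 10,7. Stack: [10, 7]
BINARY_OP + → 10 + 7 = 17. Stack: [17]
STORE_FAST w → w=17. Stack: []
LOAD_FAST b → push 10. Stack: [10]
LOAD_CONST → push 1. Stack: [10, 1]
BINARY_OP >> → 10 >> 1 = 5. Stack: [5]
LOAD_CONST → push -1. Stack: [5, -1]
BINARY_OP // → 5 // -1 = -5. Stack: [-5]
STORE_FAST w → w=-5. Stack: []
LOAD_FAST w → push -5. Stack: [-5]
RETURN_VALUE → return -5.

-5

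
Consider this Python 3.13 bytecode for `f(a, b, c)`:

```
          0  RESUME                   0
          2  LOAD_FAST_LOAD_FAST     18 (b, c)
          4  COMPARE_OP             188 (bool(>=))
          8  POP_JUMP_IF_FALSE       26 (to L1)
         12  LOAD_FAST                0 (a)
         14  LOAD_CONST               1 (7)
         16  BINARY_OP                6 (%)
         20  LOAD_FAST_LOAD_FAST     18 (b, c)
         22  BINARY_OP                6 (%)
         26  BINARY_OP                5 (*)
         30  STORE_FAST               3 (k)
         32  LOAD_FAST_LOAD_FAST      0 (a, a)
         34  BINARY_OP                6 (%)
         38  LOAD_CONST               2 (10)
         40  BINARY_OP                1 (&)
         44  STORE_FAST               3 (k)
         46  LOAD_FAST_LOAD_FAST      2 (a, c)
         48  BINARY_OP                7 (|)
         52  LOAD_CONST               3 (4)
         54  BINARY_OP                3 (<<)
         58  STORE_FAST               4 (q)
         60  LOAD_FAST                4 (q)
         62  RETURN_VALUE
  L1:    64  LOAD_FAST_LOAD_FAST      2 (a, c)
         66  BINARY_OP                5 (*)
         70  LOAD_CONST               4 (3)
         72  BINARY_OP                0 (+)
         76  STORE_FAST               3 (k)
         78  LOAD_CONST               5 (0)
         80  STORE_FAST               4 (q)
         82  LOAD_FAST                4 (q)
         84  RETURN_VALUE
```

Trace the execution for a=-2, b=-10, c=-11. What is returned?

LOAD_FAST_LOAD_FAST b,c → push -10,-11. Stack: [-10, -11]
COMPARE_OP bool(>=) → -10 vs -11 = True. Stack: [True]
POP_JUMP_IF_FALSE → pop True; no jump. Stack: []
LOAD_FAST a → push -2. Stack: [-2]
LOAD_CONST → push 7. Stack: [-2, 7]
BINARY_OP % → -2 % 7 = 5. Stack: [5]
LOAD_FAST_LOAD_FAST b,c → push -10,-11. Stack: [5, -10, -11]
BINARY_OP % → -10 % -11 = -10. Stack: [5, -10]
BINARY_OP * → 5 * -10 = -50. Stack: [-50]
STORE_FAST k → k=-50. Stack: []
LOAD_FAST_LOAD_FAST a,a → push -2,-2. Stack: [-2, -2]
BINARY_OP % → -2 % -2 = 0. Stack: [0]
LOAD_CONST → push 10. Stack: [0, 10]
BINARY_OP & → 0 & 10 = 0. Stack: [0]
STORE_FAST k → k=0. Stack: []
LOAD_FAST_LOAD_FAST a,c → push -2,-11. Stack: [-2, -11]
BINARY_OP | → -2 | -11 = -1. Stack: [-1]
LOAD_CONST → push 4. Stack: [-1, 4]
BINARY_OP << → -1 << 4 = -16. Stack: [-16]
STORE_FAST q → q=-16. Stack: []
LOAD_FAST q → push -16. Stack: [-16]
RETURN_VALUE → return -16.

-16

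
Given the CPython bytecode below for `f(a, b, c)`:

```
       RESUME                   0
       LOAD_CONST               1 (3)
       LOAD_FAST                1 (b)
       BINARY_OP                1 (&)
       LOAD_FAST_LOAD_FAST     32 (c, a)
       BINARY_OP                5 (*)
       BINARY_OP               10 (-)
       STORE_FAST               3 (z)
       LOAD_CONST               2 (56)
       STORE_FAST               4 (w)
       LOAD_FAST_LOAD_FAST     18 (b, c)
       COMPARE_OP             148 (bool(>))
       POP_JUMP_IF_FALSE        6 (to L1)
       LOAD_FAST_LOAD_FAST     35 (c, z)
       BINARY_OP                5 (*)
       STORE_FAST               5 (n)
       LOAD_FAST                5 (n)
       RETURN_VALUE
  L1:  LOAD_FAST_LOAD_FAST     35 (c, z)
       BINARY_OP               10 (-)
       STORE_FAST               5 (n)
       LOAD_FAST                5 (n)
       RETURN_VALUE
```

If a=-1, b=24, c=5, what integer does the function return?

LOAD_CONST → push 3. Stack: [3]
LOAD_FAST b → push 24. Stack: [3, 24]
BINARY_OP & → 3 & 24 = 0. Stack: [0]
LOAD_FAST_LOAD_FAST c,a → push 5,-1. Stack: [0, 5, -1]
BINARY_OP * → 5 * -1 = -5. Stack: [0, -5]
BINARY_OP - → 0 - -5 = 5. Stack: [5]
STORE_FAST z → z=5. Stack: []
LOAD_CONST → push 56. Stack: [56]
STORE_FAST w → w=56. Stack: []
LOAD_FAST_LOAD_FAST b,c → push 24,5. Stack: [24, 5]
COMPARE_OP bool(>) → 24 vs 5 = True. Stack: [True]
POP_JUMP_IF_FALSE → pop True; no jump. Stack: []
LOAD_FAST_LOAD_FAST c,z → push 5,5. Stack: [5, 5]
BINARY_OP * → 5 * 5 = 25. Stack: [25]
STORE_FAST n → n=25. Stack: []
LOAD_FAST n → push 25. Stack: [25]
RETURN_VALUE → return 25.

25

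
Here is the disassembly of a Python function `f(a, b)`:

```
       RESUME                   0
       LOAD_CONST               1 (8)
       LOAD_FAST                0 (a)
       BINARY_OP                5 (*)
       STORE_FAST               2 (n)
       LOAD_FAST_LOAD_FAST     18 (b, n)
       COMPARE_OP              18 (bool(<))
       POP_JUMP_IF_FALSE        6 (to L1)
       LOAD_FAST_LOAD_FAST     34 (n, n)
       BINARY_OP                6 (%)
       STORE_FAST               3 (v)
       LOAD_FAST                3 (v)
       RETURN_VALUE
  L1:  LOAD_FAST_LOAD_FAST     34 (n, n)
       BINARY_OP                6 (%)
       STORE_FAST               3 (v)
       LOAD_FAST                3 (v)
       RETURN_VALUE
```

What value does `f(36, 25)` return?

0

LOAD_CONST → push 8. Stack: [8]
LOAD_FAST a → push 36. Stack: [8, 36]
BINARY_OP * → 8 * 36 = 288. Stack: [288]
STORE_FAST n → n=288. Stack: []
LOAD_FAST_LOAD_FAST b,n → push 25,288. Stack: [25, 288]
COMPARE_OP bool(<) → 25 vs 288 = True. Stack: [True]
POP_JUMP_IF_FALSE → pop True; no jump. Stack: []
LOAD_FAST_LOAD_FAST n,n → push 288,288. Stack: [288, 288]
BINARY_OP % → 288 % 288 = 0. Stack: [0]
STORE_FAST v → v=0. Stack: []
LOAD_FAST v → push 0. Stack: [0]
RETURN_VALUE → return 0.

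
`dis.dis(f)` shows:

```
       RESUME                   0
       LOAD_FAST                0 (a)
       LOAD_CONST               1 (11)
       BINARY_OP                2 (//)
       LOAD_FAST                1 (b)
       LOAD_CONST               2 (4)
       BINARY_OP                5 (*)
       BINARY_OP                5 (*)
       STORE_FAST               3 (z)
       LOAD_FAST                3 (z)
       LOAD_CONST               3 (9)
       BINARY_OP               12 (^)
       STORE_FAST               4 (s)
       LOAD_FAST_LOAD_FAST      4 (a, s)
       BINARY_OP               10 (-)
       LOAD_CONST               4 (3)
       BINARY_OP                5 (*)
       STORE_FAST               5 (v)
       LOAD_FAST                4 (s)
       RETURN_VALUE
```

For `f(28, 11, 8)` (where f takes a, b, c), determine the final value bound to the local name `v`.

-159

LOAD_FAST a → push 28. Stack: [28]
LOAD_CONST → push 11. Stack: [28, 11]
BINARY_OP // → 28 // 11 = 2. Stack: [2]
LOAD_FAST b → push 11. Stack: [2, 11]
LOAD_CONST → push 4. Stack: [2, 11, 4]
BINARY_OP * → 11 * 4 = 44. Stack: [2, 44]
BINARY_OP * → 2 * 44 = 88. Stack: [88]
STORE_FAST z → z=88. Stack: []
LOAD_FAST z → push 88. Stack: [88]
LOAD_CONST → push 9. Stack: [88, 9]
BINARY_OP ^ → 88 ^ 9 = 81. Stack: [81]
STORE_FAST s → s=81. Stack: []
LOAD_FAST_LOAD_FAST a,s → push 28,81. Stack: [28, 81]
BINARY_OP - → 28 - 81 = -53. Stack: [-53]
LOAD_CONST → push 3. Stack: [-53, 3]
BINARY_OP * → -53 * 3 = -159. Stack: [-159]
STORE_FAST v → v=-159. Stack: []
LOAD_FAST s → push 81. Stack: [81]
RETURN_VALUE → return 81.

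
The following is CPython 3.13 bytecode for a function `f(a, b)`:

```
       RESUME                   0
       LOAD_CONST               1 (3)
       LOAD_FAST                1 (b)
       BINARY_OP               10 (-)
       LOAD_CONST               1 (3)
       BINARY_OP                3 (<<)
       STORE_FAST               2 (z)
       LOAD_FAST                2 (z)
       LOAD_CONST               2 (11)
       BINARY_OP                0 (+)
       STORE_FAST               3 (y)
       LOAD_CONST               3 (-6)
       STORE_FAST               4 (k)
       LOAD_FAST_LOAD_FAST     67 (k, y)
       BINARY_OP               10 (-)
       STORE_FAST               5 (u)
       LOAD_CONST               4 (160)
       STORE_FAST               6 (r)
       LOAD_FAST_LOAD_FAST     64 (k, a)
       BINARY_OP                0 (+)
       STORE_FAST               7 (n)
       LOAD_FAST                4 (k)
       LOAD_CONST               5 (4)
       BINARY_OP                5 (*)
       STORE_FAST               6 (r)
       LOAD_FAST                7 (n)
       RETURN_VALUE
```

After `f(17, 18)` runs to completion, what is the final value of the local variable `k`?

LOAD_CONST → push 3. Stack: [3]
LOAD_FAST b → push 18. Stack: [3, 18]
BINARY_OP - → 3 - 18 = -15. Stack: [-15]
LOAD_CONST → push 3. Stack: [-15, 3]
BINARY_OP << → -15 << 3 = -120. Stack: [-120]
STORE_FAST z → z=-120. Stack: []
LOAD_FAST z → push -120. Stack: [-120]
LOAD_CONST → push 11. Stack: [-120, 11]
BINARY_OP + → -120 + 11 = -109. Stack: [-109]
STORE_FAST y → y=-109. Stack: []
LOAD_CONST → push -6. Stack: [-6]
STORE_FAST k → k=-6. Stack: []
LOAD_FAST_LOAD_FAST k,y → push -6,-109. Stack: [-6, -109]
BINARY_OP - → -6 - -109 = 103. Stack: [103]
STORE_FAST u → u=103. Stack: []
LOAD_CONST → push 160. Stack: [160]
STORE_FAST r → r=160. Stack: []
LOAD_FAST_LOAD_FAST k,a → push -6,17. Stack: [-6, 17]
BINARY_OP + → -6 + 17 = 11. Stack: [11]
STORE_FAST n → n=11. Stack: []
LOAD_FAST k → push -6. Stack: [-6]
LOAD_CONST → push 4. Stack: [-6, 4]
BINARY_OP * → -6 * 4 = -24. Stack: [-24]
STORE_FAST r → r=-24. Stack: []
LOAD_FAST n → push 11. Stack: [11]
RETURN_VALUE → return 11.

-6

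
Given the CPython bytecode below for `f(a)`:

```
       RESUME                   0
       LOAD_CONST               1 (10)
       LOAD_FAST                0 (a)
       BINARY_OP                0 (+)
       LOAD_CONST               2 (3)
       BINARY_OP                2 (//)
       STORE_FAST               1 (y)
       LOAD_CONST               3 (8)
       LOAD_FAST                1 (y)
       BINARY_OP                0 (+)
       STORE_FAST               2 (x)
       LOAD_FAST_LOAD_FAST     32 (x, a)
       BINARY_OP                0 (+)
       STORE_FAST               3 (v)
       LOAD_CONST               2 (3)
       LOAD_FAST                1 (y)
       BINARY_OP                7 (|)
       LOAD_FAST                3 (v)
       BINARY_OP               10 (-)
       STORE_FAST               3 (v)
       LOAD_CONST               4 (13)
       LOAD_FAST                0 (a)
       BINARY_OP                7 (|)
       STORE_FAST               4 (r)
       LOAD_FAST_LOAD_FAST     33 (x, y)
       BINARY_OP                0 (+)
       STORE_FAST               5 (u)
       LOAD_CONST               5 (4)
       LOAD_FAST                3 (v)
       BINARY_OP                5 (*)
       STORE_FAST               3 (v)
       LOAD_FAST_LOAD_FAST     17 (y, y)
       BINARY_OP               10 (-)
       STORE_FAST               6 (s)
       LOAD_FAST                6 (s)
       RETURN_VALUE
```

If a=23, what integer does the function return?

0

LOAD_CONST → push 10. Stack: [10]
LOAD_FAST a → push 23. Stack: [10, 23]
BINARY_OP + → 10 + 23 = 33. Stack: [33]
LOAD_CONST → push 3. Stack: [33, 3]
BINARY_OP // → 33 // 3 = 11. Stack: [11]
STORE_FAST y → y=11. Stack: []
LOAD_CONST → push 8. Stack: [8]
LOAD_FAST y → push 11. Stack: [8, 11]
BINARY_OP + → 8 + 11 = 19. Stack: [19]
STORE_FAST x → x=19. Stack: []
LOAD_FAST_LOAD_FAST x,a → push 19,23. Stack: [19, 23]
BINARY_OP + → 19 + 23 = 42. Stack: [42]
STORE_FAST v → v=42. Stack: []
LOAD_CONST → push 3. Stack: [3]
LOAD_FAST y → push 11. Stack: [3, 11]
BINARY_OP | → 3 | 11 = 11. Stack: [11]
LOAD_FAST v → push 42. Stack: [11, 42]
BINARY_OP - → 11 - 42 = -31. Stack: [-31]
STORE_FAST v → v=-31. Stack: []
LOAD_CONST → push 13. Stack: [13]
LOAD_FAST a → push 23. Stack: [13, 23]
BINARY_OP | → 13 | 23 = 31. Stack: [31]
STORE_FAST r → r=31. Stack: []
LOAD_FAST_LOAD_FAST x,y → push 19,11. Stack: [19, 11]
BINARY_OP + → 19 + 11 = 30. Stack: [30]
STORE_FAST u → u=30. Stack: []
LOAD_CONST → push 4. Stack: [4]
LOAD_FAST v → push -31. Stack: [4, -31]
BINARY_OP * → 4 * -31 = -124. Stack: [-124]
STORE_FAST v → v=-124. Stack: []
LOAD_FAST_LOAD_FAST y,y → push 11,11. Stack: [11, 11]
BINARY_OP - → 11 - 11 = 0. Stack: [0]
STORE_FAST s → s=0. Stack: []
LOAD_FAST s → push 0. Stack: [0]
RETURN_VALUE → return 0.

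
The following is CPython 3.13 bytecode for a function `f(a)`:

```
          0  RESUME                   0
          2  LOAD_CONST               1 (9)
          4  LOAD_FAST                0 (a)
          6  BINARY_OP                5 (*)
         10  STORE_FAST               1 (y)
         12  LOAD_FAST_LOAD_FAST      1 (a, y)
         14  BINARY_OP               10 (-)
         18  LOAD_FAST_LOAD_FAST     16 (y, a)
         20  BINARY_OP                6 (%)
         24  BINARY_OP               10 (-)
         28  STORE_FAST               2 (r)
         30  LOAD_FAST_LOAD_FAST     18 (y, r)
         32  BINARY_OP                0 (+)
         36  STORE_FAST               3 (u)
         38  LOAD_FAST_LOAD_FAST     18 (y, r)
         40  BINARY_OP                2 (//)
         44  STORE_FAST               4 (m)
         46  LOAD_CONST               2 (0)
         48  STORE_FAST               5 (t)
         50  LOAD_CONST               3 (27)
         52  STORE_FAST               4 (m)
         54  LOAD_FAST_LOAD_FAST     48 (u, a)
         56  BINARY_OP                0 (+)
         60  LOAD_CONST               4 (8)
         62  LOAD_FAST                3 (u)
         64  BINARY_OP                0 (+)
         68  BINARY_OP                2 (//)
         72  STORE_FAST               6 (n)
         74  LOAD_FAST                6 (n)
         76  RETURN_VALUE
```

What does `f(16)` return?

1

LOAD_CONST → push 9. Stack: [9]
LOAD_FAST a → push 16. Stack: [9, 16]
BINARY_OP * → 9 * 16 = 144. Stack: [144]
STORE_FAST y → y=144. Stack: []
LOAD_FAST_LOAD_FAST a,y → push 16,144. Stack: [16, 144]
BINARY_OP - → 16 - 144 = -128. Stack: [-128]
LOAD_FAST_LOAD_FAST y,a → push 144,16. Stack: [-128, 144, 16]
BINARY_OP % → 144 % 16 = 0. Stack: [-128, 0]
BINARY_OP - → -128 - 0 = -128. Stack: [-128]
STORE_FAST r → r=-128. Stack: []
LOAD_FAST_LOAD_FAST y,r → push 144,-128. Stack: [144, -128]
BINARY_OP + → 144 + -128 = 16. Stack: [16]
STORE_FAST u → u=16. Stack: []
LOAD_FAST_LOAD_FAST y,r → push 144,-128. Stack: [144, -128]
BINARY_OP // → 144 // -128 = -2. Stack: [-2]
STORE_FAST m → m=-2. Stack: []
LOAD_CONST → push 0. Stack: [0]
STORE_FAST t → t=0. Stack: []
LOAD_CONST → push 27. Stack: [27]
STORE_FAST m → m=27. Stack: []
LOAD_FAST_LOAD_FAST u,a → push 16,16. Stack: [16, 16]
BINARY_OP + → 16 + 16 = 32. Stack: [32]
LOAD_CONST → push 8. Stack: [32, 8]
LOAD_FAST u → push 16. Stack: [32, 8, 16]
BINARY_OP + → 8 + 16 = 24. Stack: [32, 24]
BINARY_OP // → 32 // 24 = 1. Stack: [1]
STORE_FAST n → n=1. Stack: []
LOAD_FAST n → push 1. Stack: [1]
RETURN_VALUE → return 1.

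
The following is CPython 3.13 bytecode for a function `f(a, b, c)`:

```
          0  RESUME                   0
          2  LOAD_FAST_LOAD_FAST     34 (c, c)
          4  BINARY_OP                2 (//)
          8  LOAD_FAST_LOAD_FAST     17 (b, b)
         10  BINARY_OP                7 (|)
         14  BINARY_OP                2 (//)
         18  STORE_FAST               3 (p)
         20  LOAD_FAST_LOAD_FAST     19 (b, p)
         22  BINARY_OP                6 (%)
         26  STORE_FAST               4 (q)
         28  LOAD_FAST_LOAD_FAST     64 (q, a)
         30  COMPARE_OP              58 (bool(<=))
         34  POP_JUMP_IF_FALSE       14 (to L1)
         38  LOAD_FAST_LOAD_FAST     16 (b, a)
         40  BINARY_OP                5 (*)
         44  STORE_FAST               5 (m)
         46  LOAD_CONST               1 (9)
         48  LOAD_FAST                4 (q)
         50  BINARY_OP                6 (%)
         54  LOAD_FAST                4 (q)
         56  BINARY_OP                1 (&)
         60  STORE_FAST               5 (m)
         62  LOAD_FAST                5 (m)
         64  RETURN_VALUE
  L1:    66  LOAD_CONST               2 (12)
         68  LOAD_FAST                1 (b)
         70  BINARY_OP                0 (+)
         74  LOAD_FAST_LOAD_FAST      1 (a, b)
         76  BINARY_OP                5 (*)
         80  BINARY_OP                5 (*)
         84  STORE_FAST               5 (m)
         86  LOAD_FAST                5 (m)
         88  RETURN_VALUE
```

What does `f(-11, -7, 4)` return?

LOAD_FAST_LOAD_FAST c,c → push 4,4. Stack: [4, 4]
BINARY_OP // → 4 // 4 = 1. Stack: [1]
LOAD_FAST_LOAD_FAST b,b → push -7,-7. Stack: [1, -7, -7]
BINARY_OP | → -7 | -7 = -7. Stack: [1, -7]
BINARY_OP // → 1 // -7 = -1. Stack: [-1]
STORE_FAST p → p=-1. Stack: []
LOAD_FAST_LOAD_FAST b,p → push -7,-1. Stack: [-7, -1]
BINARY_OP % → -7 % -1 = 0. Stack: [0]
STORE_FAST q → q=0. Stack: []
LOAD_FAST_LOAD_FAST q,a → push 0,-11. Stack: [0, -11]
COMPARE_OP bool(<=) → 0 vs -11 = False. Stack: [False]
POP_JUMP_IF_FALSE → pop False; jump. Stack: []
LOAD_CONST → push 12. Stack: [12]
LOAD_FAST b → push -7. Stack: [12, -7]
BINARY_OP + → 12 + -7 = 5. Stack: [5]
LOAD_FAST_LOAD_FAST a,b → push -11,-7. Stack: [5, -11, -7]
BINARY_OP * → -11 * -7 = 77. Stack: [5, 77]
BINARY_OP * → 5 * 77 = 385. Stack: [385]
STORE_FAST m → m=385. Stack: []
LOAD_FAST m → push 385. Stack: [385]
RETURN_VALUE → return 385.

385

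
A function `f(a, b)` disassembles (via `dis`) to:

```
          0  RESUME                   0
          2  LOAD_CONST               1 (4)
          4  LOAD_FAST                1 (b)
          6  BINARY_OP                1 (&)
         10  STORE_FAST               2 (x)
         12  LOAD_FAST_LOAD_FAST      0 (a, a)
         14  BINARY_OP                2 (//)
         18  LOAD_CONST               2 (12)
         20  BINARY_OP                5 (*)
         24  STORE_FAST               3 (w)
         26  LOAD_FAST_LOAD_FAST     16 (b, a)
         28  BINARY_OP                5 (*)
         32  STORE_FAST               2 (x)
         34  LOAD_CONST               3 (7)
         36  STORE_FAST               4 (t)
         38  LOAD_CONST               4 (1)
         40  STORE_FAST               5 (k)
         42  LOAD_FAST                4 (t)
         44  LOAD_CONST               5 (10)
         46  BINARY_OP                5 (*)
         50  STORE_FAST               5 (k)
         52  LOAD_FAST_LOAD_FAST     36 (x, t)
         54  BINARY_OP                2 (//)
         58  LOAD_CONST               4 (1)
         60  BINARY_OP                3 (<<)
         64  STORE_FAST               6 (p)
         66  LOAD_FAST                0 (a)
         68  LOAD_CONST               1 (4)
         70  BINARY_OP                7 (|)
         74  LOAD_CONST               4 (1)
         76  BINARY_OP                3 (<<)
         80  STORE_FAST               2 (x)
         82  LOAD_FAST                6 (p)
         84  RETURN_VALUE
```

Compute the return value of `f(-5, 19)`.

LOAD_CONST → push 4. Stack: [4]
LOAD_FAST b → push 19. Stack: [4, 19]
BINARY_OP & → 4 & 19 = 0. Stack: [0]
STORE_FAST x → x=0. Stack: []
LOAD_FAST_LOAD_FAST a,a → push -5,-5. Stack: [-5, -5]
BINARY_OP // → -5 // -5 = 1. Stack: [1]
LOAD_CONST → push 12. Stack: [1, 12]
BINARY_OP * → 1 * 12 = 12. Stack: [12]
STORE_FAST w → w=12. Stack: []
LOAD_FAST_LOAD_FAST b,a → push 19,-5. Stack: [19, -5]
BINARY_OP * → 19 * -5 = -95. Stack: [-95]
STORE_FAST x → x=-95. Stack: []
LOAD_CONST → push 7. Stack: [7]
STORE_FAST t → t=7. Stack: []
LOAD_CONST → push 1. Stack: [1]
STORE_FAST k → k=1. Stack: []
LOAD_FAST t → push 7. Stack: [7]
LOAD_CONST → push 10. Stack: [7, 10]
BINARY_OP * → 7 * 10 = 70. Stack: [70]
STORE_FAST k → k=70. Stack: []
LOAD_FAST_LOAD_FAST x,t → push -95,7. Stack: [-95, 7]
BINARY_OP // → -95 // 7 = -14. Stack: [-14]
LOAD_CONST → push 1. Stack: [-14, 1]
BINARY_OP << → -14 << 1 = -28. Stack: [-28]
STORE_FAST p → p=-28. Stack: []
LOAD_FAST a → push -5. Stack: [-5]
LOAD_CONST → push 4. Stack: [-5, 4]
BINARY_OP | → -5 | 4 = -1. Stack: [-1]
LOAD_CONST → push 1. Stack: [-1, 1]
BINARY_OP << → -1 << 1 = -2. Stack: [-2]
STORE_FAST x → x=-2. Stack: []
LOAD_FAST p → push -28. Stack: [-28]
RETURN_VALUE → return -28.

-28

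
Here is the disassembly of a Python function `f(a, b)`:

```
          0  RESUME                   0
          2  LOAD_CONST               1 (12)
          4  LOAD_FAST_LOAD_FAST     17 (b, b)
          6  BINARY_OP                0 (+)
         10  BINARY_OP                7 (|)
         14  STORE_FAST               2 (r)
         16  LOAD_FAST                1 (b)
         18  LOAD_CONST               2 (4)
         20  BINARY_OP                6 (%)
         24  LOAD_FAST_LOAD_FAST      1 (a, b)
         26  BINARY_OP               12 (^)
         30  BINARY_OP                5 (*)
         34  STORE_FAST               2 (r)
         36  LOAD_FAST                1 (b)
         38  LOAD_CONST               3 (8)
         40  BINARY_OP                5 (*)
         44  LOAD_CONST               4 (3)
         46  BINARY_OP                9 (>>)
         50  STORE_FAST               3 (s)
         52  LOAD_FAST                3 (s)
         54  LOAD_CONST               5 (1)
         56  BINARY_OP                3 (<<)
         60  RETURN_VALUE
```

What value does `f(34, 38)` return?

LOAD_CONST → push 12. Stack: [12]
LOAD_FAST_LOAD_FAST b,b → push 38,38. Stack: [12, 38, 38]
BINARY_OP + → 38 + 38 = 76. Stack: [12, 76]
BINARY_OP | → 12 | 76 = 76. Stack: [76]
STORE_FAST r → r=76. Stack: []
LOAD_FAST b → push 38. Stack: [38]
LOAD_CONST → push 4. Stack: [38, 4]
BINARY_OP % → 38 % 4 = 2. Stack: [2]
LOAD_FAST_LOAD_FAST a,b → push 34,38. Stack: [2, 34, 38]
BINARY_OP ^ → 34 ^ 38 = 4. Stack: [2, 4]
BINARY_OP * → 2 * 4 = 8. Stack: [8]
STORE_FAST r → r=8. Stack: []
LOAD_FAST b → push 38. Stack: [38]
LOAD_CONST → push 8. Stack: [38, 8]
BINARY_OP * → 38 * 8 = 304. Stack: [304]
LOAD_CONST → push 3. Stack: [304, 3]
BINARY_OP >> → 304 >> 3 = 38. Stack: [38]
STORE_FAST s → s=38. Stack: []
LOAD_FAST s → push 38. Stack: [38]
LOAD_CONST → push 1. Stack: [38, 1]
BINARY_OP << → 38 << 1 = 76. Stack: [76]
RETURN_VALUE → return 76.

76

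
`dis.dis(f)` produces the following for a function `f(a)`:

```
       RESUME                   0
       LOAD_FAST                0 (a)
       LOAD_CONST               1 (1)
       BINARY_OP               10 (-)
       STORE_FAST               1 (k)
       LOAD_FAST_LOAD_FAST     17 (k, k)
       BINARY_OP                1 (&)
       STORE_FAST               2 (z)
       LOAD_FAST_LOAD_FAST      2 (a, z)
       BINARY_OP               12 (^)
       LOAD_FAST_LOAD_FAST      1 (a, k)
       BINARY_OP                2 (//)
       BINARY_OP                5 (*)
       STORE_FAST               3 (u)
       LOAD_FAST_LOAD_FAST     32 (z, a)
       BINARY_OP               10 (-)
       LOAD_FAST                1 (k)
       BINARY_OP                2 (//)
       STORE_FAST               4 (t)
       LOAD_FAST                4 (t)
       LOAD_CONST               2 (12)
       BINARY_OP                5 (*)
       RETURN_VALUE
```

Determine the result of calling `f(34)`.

-12

LOAD_FAST a → push 34. Stack: [34]
LOAD_CONST → push 1. Stack: [34, 1]
BINARY_OP - → 34 - 1 = 33. Stack: [33]
STORE_FAST k → k=33. Stack: []
LOAD_FAST_LOAD_FAST k,k → push 33,33. Stack: [33, 33]
BINARY_OP & → 33 & 33 = 33. Stack: [33]
STORE_FAST z → z=33. Stack: []
LOAD_FAST_LOAD_FAST a,z → push 34,33. Stack: [34, 33]
BINARY_OP ^ → 34 ^ 33 = 3. Stack: [3]
LOAD_FAST_LOAD_FAST a,k → push 34,33. Stack: [3, 34, 33]
BINARY_OP // → 34 // 33 = 1. Stack: [3, 1]
BINARY_OP * → 3 * 1 = 3. Stack: [3]
STORE_FAST u → u=3. Stack: []
LOAD_FAST_LOAD_FAST z,a → push 33,34. Stack: [33, 34]
BINARY_OP - → 33 - 34 = -1. Stack: [-1]
LOAD_FAST k → push 33. Stack: [-1, 33]
BINARY_OP // → -1 // 33 = -1. Stack: [-1]
STORE_FAST t → t=-1. Stack: []
LOAD_FAST t → push -1. Stack: [-1]
LOAD_CONST → push 12. Stack: [-1, 12]
BINARY_OP * → -1 * 12 = -12. Stack: [-12]
RETURN_VALUE → return -12.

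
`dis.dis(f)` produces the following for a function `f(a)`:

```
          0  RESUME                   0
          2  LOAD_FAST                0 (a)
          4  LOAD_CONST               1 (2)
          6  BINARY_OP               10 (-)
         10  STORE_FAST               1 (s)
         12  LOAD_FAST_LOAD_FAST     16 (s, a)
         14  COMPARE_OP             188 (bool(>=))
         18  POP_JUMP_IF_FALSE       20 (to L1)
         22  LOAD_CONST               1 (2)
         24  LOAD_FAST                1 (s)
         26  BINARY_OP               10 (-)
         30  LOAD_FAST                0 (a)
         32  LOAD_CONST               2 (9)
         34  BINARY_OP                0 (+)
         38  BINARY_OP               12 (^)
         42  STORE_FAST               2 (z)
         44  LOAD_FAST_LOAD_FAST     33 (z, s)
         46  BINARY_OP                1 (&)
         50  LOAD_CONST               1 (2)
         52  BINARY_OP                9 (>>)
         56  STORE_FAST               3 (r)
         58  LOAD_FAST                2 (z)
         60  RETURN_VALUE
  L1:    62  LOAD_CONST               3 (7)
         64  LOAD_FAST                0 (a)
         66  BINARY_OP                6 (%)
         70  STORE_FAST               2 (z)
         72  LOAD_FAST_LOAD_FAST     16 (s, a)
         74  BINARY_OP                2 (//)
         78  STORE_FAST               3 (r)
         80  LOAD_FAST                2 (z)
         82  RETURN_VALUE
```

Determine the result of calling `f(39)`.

7

LOAD_FAST a → push 39. Stack: [39]
LOAD_CONST → push 2. Stack: [39, 2]
BINARY_OP - → 39 - 2 = 37. Stack: [37]
STORE_FAST s → s=37. Stack: []
LOAD_FAST_LOAD_FAST s,a → push 37,39. Stack: [37, 39]
COMPARE_OP bool(>=) → 37 vs 39 = False. Stack: [False]
POP_JUMP_IF_FALSE → pop False; jump. Stack: []
LOAD_CONST → push 7. Stack: [7]
LOAD_FAST a → push 39. Stack: [7, 39]
BINARY_OP % → 7 % 39 = 7. Stack: [7]
STORE_FAST z → z=7. Stack: []
LOAD_FAST_LOAD_FAST s,a → push 37,39. Stack: [37, 39]
BINARY_OP // → 37 // 39 = 0. Stack: [0]
STORE_FAST r → r=0. Stack: []
LOAD_FAST z → push 7. Stack: [7]
RETURN_VALUE → return 7.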